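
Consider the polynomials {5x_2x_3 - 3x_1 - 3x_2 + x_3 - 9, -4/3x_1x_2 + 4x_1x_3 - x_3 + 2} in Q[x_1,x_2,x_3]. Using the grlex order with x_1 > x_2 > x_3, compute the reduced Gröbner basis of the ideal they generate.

G = {x_1x_3^2 - 1/5x_1^2 - 8/15x_1x_3 - 1/4x_3^2 - 3/5x_1 + 13/20x_3 - 3/10, x_1x_2 - 3x_1x_3 + 3/4x_3 - 3/2, x_2x_3 - 3/5x_1 - 3/5x_2 + 1/5x_3 - 9/5}

f_1 = 5x_2x_3 - 3x_1 - 3x_2 + x_3 - 9, LT = x_2x_3.
f_2 = -4/3x_1x_2 + 4x_1x_3 - x_3 + 2, LT = x_1x_2.

S(f_1,f_2): lcm = x_1x_2x_3. S = 3x_1x_3^2 - 3/5x_1^2 - 3/5x_1x_2 + 1/5x_1x_3 - 3/4x_3^2 - 9/5x_1 + 3/2x_3.
  reduce S modulo (f_1, f_2):
  remainder 3x_1x_3^2 - 3/5x_1^2 - 8/5x_1x_3 - 3/4x_3^2 - 9/5x_1 + 39/20x_3 - 9/10 ≠ 0; add g_3 = 3x_1x_3^2 - 3/5x_1^2 - 8/5x_1x_3 - 3/4x_3^2 - 9/5x_1 + 39/20x_3 - 9/10 to the basis.

The other S-polynomials (S(f_1,g_3), S(f_2,g_3)) all reduce to 0 modulo the current basis, so we have a Gröbner basis.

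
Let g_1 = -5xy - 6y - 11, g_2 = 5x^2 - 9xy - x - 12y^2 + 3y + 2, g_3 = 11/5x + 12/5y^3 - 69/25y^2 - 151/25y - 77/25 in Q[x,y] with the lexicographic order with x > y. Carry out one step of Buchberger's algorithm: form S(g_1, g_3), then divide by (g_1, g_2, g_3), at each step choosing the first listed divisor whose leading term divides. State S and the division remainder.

lcm(LM(g_1), LM(g_3)) = xy.
S = (lcm/LT(g_1))·g_1 − (lcm/LT(g_3))·g_3 = -12/11y^4 + 69/55y^3 + 151/55y^2 + 13/5y + 11/5.
Reduce S modulo (g_1, g_2, g_3) in that order:
  leading term y^4: no divisor's leading term divides it; move -12/11y^4 to the remainder.
  leading term y^3: no divisor's leading term divides it; move 69/55y^3 to the remainder.
  leading term y^2: no divisor's leading term divides it; move 151/55y^2 to the remainder.
  leading term y: no divisor's leading term divides it; move 13/5y to the remainder.
  leading term 1: no divisor's leading term divides it; move 11/5 to the remainder.
The remainder -12/11y^4 + 69/55y^3 + 151/55y^2 + 13/5y + 11/5 is nonzero, so it would be added as the next basis element.

S(g_1, g_3) = -12/11y^4 + 69/55y^3 + 151/55y^2 + 13/5y + 11/5; remainder on division = -12/11y^4 + 69/55y^3 + 151/55y^2 + 13/5y + 11/5.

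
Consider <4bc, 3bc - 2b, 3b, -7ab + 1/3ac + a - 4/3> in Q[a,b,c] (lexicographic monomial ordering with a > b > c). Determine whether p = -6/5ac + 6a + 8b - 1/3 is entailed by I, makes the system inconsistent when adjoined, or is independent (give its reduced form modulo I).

First compute the reduced Gröbner basis of I by Buchberger's algorithm.
f_1 = 4bc, LT = bc.
f_2 = 3bc - 2b, LT = bc.
f_3 = 3b, LT = b.
f_4 = -7ab + 1/3ac + a - 4/3, LT = ab.

S(f_1,f_4): lcm = abc. S = 1/21ac^2 + 1/7ac - 4/21c.
  leading term ac^2: no divisor's leading term divides it; move 1/21ac^2 to the remainder.
  leading term ac: no divisor's leading term divides it; move 1/7ac to the remainder.
  leading term c: no divisor's leading term divides it; move -4/21c to the remainder.
  remainder 1/21ac^2 + 1/7ac - 4/21c ≠ 0; add h_5 = 1/21ac^2 + 1/7ac - 4/21c to the basis.

S(f_3,f_4): lcm = ab. S = 1/21ac + 1/7a - 4/21.
  leading term ac: no divisor's leading term divides it; move 1/21ac to the remainder.
  leading term a: no divisor's leading term divides it; move 1/7a to the remainder.
  leading term 1: no divisor's leading term divides it; move -4/21 to the remainder.
  remainder 1/21ac + 1/7a - 4/21 ≠ 0; add h_6 = 1/21ac + 1/7a - 4/21 to the basis.

The other S-polynomials (S(f_1,f_2), S(f_1,f_3), S(f_2,f_3), S(f_2,f_4), S(f_1,h_5), S(f_2,h_5), S(f_3,h_5), S(f_4,h_5), S(f_1,h_6), S(f_2,h_6), S(f_3,h_6), S(f_4,h_6), S(h_5,h_6)) all reduce to 0 modulo the current basis, so we have a Gröbner basis.
Inter-reduce: drop elements whose leading term is divisible by another's, tail-reduce, and make monic.
Reduced Gröbner basis: {ac + 3a - 4, b}.
Label its elements g_1 = ac + 3a - 4, g_2 = b.

Reduce p = -6/5ac + 6a + 8b - 1/3 modulo G:
  leading term ac: subtract (-6/5)·g_1 from -6/5ac + 6a + 8b - 1/3 → 48/5a + 8b - 77/15
  leading term a: no divisor's leading term divides it; move 48/5a to the remainder.
  leading term b: subtract (8)·g_2 from 8b - 77/15 → -77/15
  leading term 1: no divisor's leading term divides it; move -77/15 to the remainder.
  normal form = 48/5a - 77/15.
The normal form is nonzero, so p ∉ I. Since p minus its normal form lies in I, I + (p) = I + (r) where r = 48/5a - 77/15; decide whether this ideal is the whole ring.
Run Buchberger on G together with r (pairs among the g_i already reduce to 0 since G is a Gröbner basis):
g_1 = ac + 3a - 4, LT = ac.
g_2 = b, LT = b.
r = 48/5a - 77/15, LT = a.

S(g_1,r): lcm = ac. S = 3a + 77/144c - 4.
  leading term a: subtract (5/16)·r from 3a + 77/144c - 4 → 77/144c - 115/48
  leading term c: no divisor's leading term divides it; move 77/144c to the remainder.
  leading term 1: no divisor's leading term divides it; move -115/48 to the remainder.
  remainder 77/144c - 115/48 ≠ 0; add m_4 = 77/144c - 115/48 to the basis.

The other S-polynomials (S(g_1,g_2), S(g_2,r), S(g_1,m_4), S(g_2,m_4), S(r,m_4)) all reduce to 0 modulo the current basis, so we have a Gröbner basis.
Inter-reduce: drop elements whose leading term is divisible by another's, tail-reduce, and make monic.
Reduced Gröbner basis: {a - 77/144, b, c - 345/77}.
The reduced Gröbner basis of I + (p) is {a - 77/144, b, c - 345/77} ≠ {1}, a proper ideal, so the enlarged system stays consistent: p is independent of I, with normal form 48/5a - 77/15.

-6/5ac + 6a + 8b - 1/3 is independent of I; its normal form modulo I is 48/5a - 77/15.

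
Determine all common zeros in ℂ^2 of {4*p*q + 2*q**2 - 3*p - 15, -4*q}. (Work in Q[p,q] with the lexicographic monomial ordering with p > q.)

{(-5, 0)}

Compute a lex Gröbner basis by Buchberger's algorithm.
f_1 = 4*p*q - 3*p + 2*q**2 - 15, LT = p*q.
f_2 = -4*q, LT = q.

S(f_1,f_2): lcm = p*q. S = -3/4*p + 1/2*q**2 - 15/4.
  leading term p: no divisor's leading term divides it; move -3/4*p to the remainder.
  leading term q**2: subtract (-1/8*q)·f_2 from 1/2*q**2 - 15/4 → -15/4
  leading term 1: no divisor's leading term divides it; move -15/4 to the remainder.
  remainder -3/4*p - 15/4 ≠ 0; add h_3 = -3/4*p - 15/4 to the basis.

The other S-polynomials (S(f_1,h_3), S(f_2,h_3)) all reduce to 0 modulo the current basis, so we have a Gröbner basis.
Inter-reduce: drop elements whose leading term is divisible by another's, tail-reduce, and make monic.
Reduced Gröbner basis: {p + 5, q}.

Elimination: the polynomial q lies in the elimination ideal for q, so q ∈ {0}. For each such q, the remaining basis elements (now univariate) give the rest of the solution.
  q = 0: the earlier basis element becomes p + 5 = 0, giving p = -5 — point (-5, 0).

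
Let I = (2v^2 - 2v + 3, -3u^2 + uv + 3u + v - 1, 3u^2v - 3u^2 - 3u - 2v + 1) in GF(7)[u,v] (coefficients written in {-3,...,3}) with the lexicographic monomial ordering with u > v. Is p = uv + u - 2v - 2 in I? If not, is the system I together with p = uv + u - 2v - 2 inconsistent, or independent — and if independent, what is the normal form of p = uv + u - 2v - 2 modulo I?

uv + u - 2v - 2 lies in I (it reduces to 0).

First compute the reduced Gröbner basis of I by Buchberger's algorithm.
f_1 = 2v^2 - 2v + 3, LT = v^2.
f_2 = -3u^2 + uv + 3u + v - 1, LT = u^2.
f_3 = 3u^2v - 3u^2 - 3u - 2v + 1, LT = u^2v.

S(f_1,f_3): lcm = u^2v^2. S = -2u^2 + uv + 3v^2 + 2v.
  leading term u^2: subtract (3)·f_2 from -2u^2 + uv + 3v^2 + 2v → -2uv - 2u + 3v^2 - v + 3
  leading term uv: no divisor's leading term divides it; move -2uv to the remainder.
  leading term u: no divisor's leading term divides it; move -2u to the remainder.
  leading term v^2: subtract (-2)·f_1 from 3v^2 - v + 3 → 2v + 2
  leading term v: no divisor's leading term divides it; move 2v to the remainder.
  leading term 1: no divisor's leading term divides it; move 2 to the remainder.
  remainder -2uv - 2u + 2v + 2 ≠ 0; add h_4 = -2uv - 2u + 2v + 2 to the basis.

S(f_2,h_4): lcm = u^2v. S = -u^2 + 2uv^2 + u + 2v^2 - 2v.
  leading term u^2: subtract (-2)·f_2 from -u^2 + 2uv^2 + u + 2v^2 - 2v → 2uv^2 + 2uv + 2v^2 - 2
  leading term uv^2: subtract (u)·f_1 from 2uv^2 + 2uv + 2v^2 - 2 → -3uv - 3u + 2v^2 - 2
  leading term uv: subtract (-2)·h_4 from -3uv - 3u + 2v^2 - 2 → 2v^2 - 3v + 2
  leading term v^2: subtract (1)·f_1 from 2v^2 - 3v + 2 → -v - 1
  leading term v: no divisor's leading term divides it; move -v to the remainder.
  leading term 1: no divisor's leading term divides it; move -1 to the remainder.
  remainder -v - 1 ≠ 0; add h_5 = -v - 1 to the basis.

The other S-polynomials (S(f_1,f_2), S(f_2,f_3), S(f_1,h_4), S(f_3,h_4), S(f_1,h_5), S(f_2,h_5), S(f_3,h_5), S(h_4,h_5)) all reduce to 0 modulo the current basis, so we have a Gröbner basis.
Inter-reduce: drop elements whose leading term is divisible by another's, tail-reduce, and make monic.
Reduced Gröbner basis: {u^2 - 3u + 3, v + 1}.
Label its elements g_1 = u^2 - 3u + 3, g_2 = v + 1.

Reduce p = uv + u - 2v - 2 modulo G:
  leading term uv: subtract (u)·g_2 from uv + u - 2v - 2 → -2v - 2
  leading term v: subtract (-2)·g_2 from -2v - 2 → 0
  normal form = 0.
Since the normal form is 0, p ∈ I.

Ideal membership is decidable via reduction modulo a Gröbner basis.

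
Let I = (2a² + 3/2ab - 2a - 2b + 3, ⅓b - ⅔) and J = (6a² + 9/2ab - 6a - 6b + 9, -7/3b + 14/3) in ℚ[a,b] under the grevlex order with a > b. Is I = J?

Equality of ideals is decidable: compute both reduced Gröbner bases (unique for the ordering) and check whether they agree.
Buchberger on the first generating set:
f_1 = 2a² + 3/2ab - 2a - 2b + 3, LT = a².
f_2 = ⅓b - ⅔, LT = b.

The S-polynomials (S(f_1,f_2)) all reduce to 0 modulo the current basis, so we have a Gröbner basis.
Inter-reduce: drop elements whose leading term is divisible by another's, tail-reduce, and make monic.
Reduced Gröbner basis: {a² + ½a - ½, b - 2}.

Buchberger on the second generating set:
h_1 = 6a² + 9/2ab - 6a - 6b + 9, LT = a².
h_2 = -7/3b + 14/3, LT = b.

The S-polynomials (S(h_1,h_2)) all reduce to 0 modulo the current basis, so we have a Gröbner basis.
Inter-reduce: drop elements whose leading term is divisible by another's, tail-reduce, and make monic.
Reduced Gröbner basis: {a² + ½a - ½, b - 2}.

Same reduced basis, so the two generating sets span the same ideal.

Yes, the ideals are equal.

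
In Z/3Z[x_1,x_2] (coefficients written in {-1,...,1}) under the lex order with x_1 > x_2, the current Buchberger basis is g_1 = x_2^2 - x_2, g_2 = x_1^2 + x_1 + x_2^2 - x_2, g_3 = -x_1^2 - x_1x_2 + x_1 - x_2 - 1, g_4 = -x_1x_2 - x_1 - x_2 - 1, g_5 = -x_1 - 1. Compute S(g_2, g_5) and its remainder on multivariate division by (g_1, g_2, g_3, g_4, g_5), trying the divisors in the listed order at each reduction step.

S(g_2, g_5) = x_2^2 - x_2; remainder on division = 0.

lcm(LM(g_2), LM(g_5)) = x_1^2.
S = (lcm/LT(g_2))·g_2 − (lcm/LT(g_5))·g_5 = x_2^2 - x_2.
Reduce S modulo (g_1, g_2, g_3, g_4, g_5) in that order:
  leading term x_2^2: subtract (1)·g_1 from x_2^2 - x_2 → 0
The remainder is 0, so this S-polynomial contributes no new basis element.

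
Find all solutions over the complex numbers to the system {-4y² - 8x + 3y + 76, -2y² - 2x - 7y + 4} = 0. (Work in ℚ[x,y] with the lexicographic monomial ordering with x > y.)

{(0, -4), (17/16, -15/4)}

Compute a lex Gröbner basis by Buchberger's algorithm.
f_1 = -8x - 4y² + 3y + 76, LT = x.
f_2 = -2x - 2y² - 7y + 4, LT = x.

S(f_1,f_2): lcm = x. S = -½y² - 31/8y - 15/2.
  leading term y²: no divisor's leading term divides it; move -½y² to the remainder.
  leading term y: no divisor's leading term divides it; move -31/8y to the remainder.
  leading term 1: no divisor's leading term divides it; move -15/2 to the remainder.
  remainder -½y² - 31/8y - 15/2 ≠ 0; add h_3 = -½y² - 31/8y - 15/2 to the basis.

The other S-polynomials (S(f_1,h_3), S(f_2,h_3)) all reduce to 0 modulo the current basis, so we have a Gröbner basis.
Inter-reduce: drop elements whose leading term is divisible by another's, tail-reduce, and make monic.
Reduced Gröbner basis: {x - 17/4y - 17, y² + 31/4y + 15}.

Since the basis is lex-ordered, y² + 31/4y + 15 is univariate in y. Its roots are {-4, -15/4}. Back-substituting each root into the other basis elements fixes the other coordinates.
  y = -4: the earlier basis element becomes x = 0, giving x = 0 — point (0, -4).
  y = -15/4: the earlier basis element becomes x - 17/16 = 0, giving x = 17/16 — point (17/16, -15/4).
Check: every point annihilates each of the original generators.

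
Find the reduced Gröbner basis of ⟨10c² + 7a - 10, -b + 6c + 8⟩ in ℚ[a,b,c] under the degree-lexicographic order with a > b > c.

G = {c² + 7/10a - 1, b - 6c - 8}

Buchberger's algorithm terminates because the ascending chain of leading-term ideals stabilizes.

f_1 = 10c² + 7a - 10, LT = c².
f_2 = -b + 6c + 8, LT = b.

The S-polynomials (S(f_1,f_2)) all reduce to 0 modulo the current basis, so we have a Gröbner basis.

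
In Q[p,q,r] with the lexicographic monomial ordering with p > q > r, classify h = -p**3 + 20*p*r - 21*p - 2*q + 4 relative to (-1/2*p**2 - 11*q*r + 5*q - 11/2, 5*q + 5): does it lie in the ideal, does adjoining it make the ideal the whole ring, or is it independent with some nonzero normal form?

-p**3 + 20*p*r - 21*p - 2*q + 4 is independent of I; its normal form modulo I is -2*p*r + 6.

First compute the reduced Gröbner basis of I by Buchberger's algorithm.
f_1 = -1/2*p**2 - 11*q*r + 5*q - 11/2, LT = p**2.
f_2 = 5*q + 5, LT = q.

The S-polynomials (S(f_1,f_2)) all reduce to 0 modulo the current basis, so we have a Gröbner basis.
Inter-reduce: drop elements whose leading term is divisible by another's, tail-reduce, and make monic.
Reduced Gröbner basis: {p**2 - 22*r + 21, q + 1}.
Label its elements g_1 = p**2 - 22*r + 21, g_2 = q + 1.

Reduce h = -p**3 + 20*p*r - 21*p - 2*q + 4 modulo G:
  leading term p**3: subtract (-p)·g_1 from -p**3 + 20*p*r - 21*p - 2*q + 4 → -2*p*r - 2*q + 4
  leading term p*r: no divisor's leading term divides it; move -2*p*r to the remainder.
  leading term q: subtract (-2)·g_2 from -2*q + 4 → 6
  leading term 1: no divisor's leading term divides it; move 6 to the remainder.
  normal form = -2*p*r + 6.
The normal form is nonzero, so h ∉ I. Since h minus its normal form lies in I, I + (h) = I + (n) where n = -2*p*r + 6; decide whether this ideal is the whole ring.
Run Buchberger on G together with n (pairs among the g_i already reduce to 0 since G is a Gröbner basis):
g_1 = p**2 - 22*r + 21, LT = p**2.
g_2 = q + 1, LT = q.
n = -2*p*r + 6, LT = p*r.

S(g_1,n): lcm = p**2*r. S = 3*p - 22*r**2 + 21*r.
  leading term p: no divisor's leading term divides it; move 3*p to the remainder.
  leading term r**2: no divisor's leading term divides it; move -22*r**2 to the remainder.
  leading term r: no divisor's leading term divides it; move 21*r to the remainder.
  remainder 3*p - 22*r**2 + 21*r ≠ 0; add m_4 = 3*p - 22*r**2 + 21*r to the basis.

S(n,m_4): lcm = p*r. S = 22/3*r**3 - 7*r**2 - 3.
  leading term r**3: no divisor's leading term divides it; move 22/3*r**3 to the remainder.
  leading term r**2: no divisor's leading term divides it; move -7*r**2 to the remainder.
  leading term 1: no divisor's leading term divides it; move -3 to the remainder.
  remainder 22/3*r**3 - 7*r**2 - 3 ≠ 0; add m_5 = 22/3*r**3 - 7*r**2 - 3 to the basis.

The other S-polynomials (S(g_1,g_2), S(g_2,n), S(g_1,m_4), S(g_2,m_4), S(g_1,m_5), S(g_2,m_5), S(n,m_5), S(m_4,m_5)) all reduce to 0 modulo the current basis, so we have a Gröbner basis.
Inter-reduce: drop elements whose leading term is divisible by another's, tail-reduce, and make monic.
Reduced Gröbner basis: {p - 22/3*r**2 + 7*r, q + 1, r**3 - 21/22*r**2 - 9/22}.
The reduced Gröbner basis of I + (h) is {p - 22/3*r**2 + 7*r, q + 1, r**3 - 21/22*r**2 - 9/22} ≠ {1}, a proper ideal, so the enlarged system stays consistent: h is independent of I, with normal form -2*p*r + 6.

The remainder on division by a Gröbner basis is unique — it is the normal form.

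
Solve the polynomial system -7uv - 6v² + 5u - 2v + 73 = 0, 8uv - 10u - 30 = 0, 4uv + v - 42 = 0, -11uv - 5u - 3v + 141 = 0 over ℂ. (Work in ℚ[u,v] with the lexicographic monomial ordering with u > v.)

Compute a lex Gröbner basis by Buchberger's algorithm.
f_1 = -7uv + 5u - 6v² - 2v + 73, LT = uv.
f_2 = 8uv - 10u - 30, LT = uv.
f_3 = 4uv + v - 42, LT = uv.
f_4 = -11uv - 5u - 3v + 141, LT = uv.

S(f_1,f_2): lcm = uv. S = 15/28u + 6/7v² + 2/7v - 187/28.
  leading term u: no divisor's leading term divides it; move 15/28u to the remainder.
  leading term v²: no divisor's leading term divides it; move 6/7v² to the remainder.
  leading term v: no divisor's leading term divides it; move 2/7v to the remainder.
  leading term 1: no divisor's leading term divides it; move -187/28 to the remainder.
  remainder 15/28u + 6/7v² + 2/7v - 187/28 ≠ 0; add h_5 = 15/28u + 6/7v² + 2/7v - 187/28 to the basis.

S(f_1,f_3): lcm = uv. S = -5/7u + 6/7v² + 1/28v + 1/14.
  leading term u: subtract (-4/3)·h_5 from -5/7u + 6/7v² + 1/28v + 1/14 → 2v² + 5/12v - 53/6
  leading term v²: no divisor's leading term divides it; move 2v² to the remainder.
  leading term v: no divisor's leading term divides it; move 5/12v to the remainder.
  leading term 1: no divisor's leading term divides it; move -53/6 to the remainder.
  remainder 2v² + 5/12v - 53/6 ≠ 0; add h_6 = 2v² + 5/12v - 53/6 to the basis.

S(f_1,f_4): lcm = uv. S = -90/77u + 6/7v² + 1/77v + 184/77.
  leading term u: subtract (-24/11)·h_5 from -90/77u + 6/7v² + 1/77v + 184/77 → 30/11v² + 7/11v - 134/11
  leading term v²: subtract (15/11)·h_6 from 30/11v² + 7/11v - 134/11 → 3/44v - 3/22
  leading term v: no divisor's leading term divides it; move 3/44v to the remainder.
  leading term 1: no divisor's leading term divides it; move -3/22 to the remainder.
  remainder 3/44v - 3/22 ≠ 0; add h_7 = 3/44v - 3/22 to the basis.

The other S-polynomials (S(f_2,f_3), S(f_2,f_4), S(f_3,f_4), S(f_1,h_5), S(f_2,h_5), S(f_3,h_5), S(f_4,h_5), S(f_1,h_6), S(f_2,h_6), S(f_3,h_6), S(f_4,h_6), S(h_5,h_6), S(f_1,h_7), S(f_2,h_7), S(f_3,h_7), S(f_4,h_7), S(h_5,h_7), S(h_6,h_7)) all reduce to 0 modulo the current basis, so we have a Gröbner basis.
Inter-reduce: drop elements whose leading term is divisible by another's, tail-reduce, and make monic.
Reduced Gröbner basis: {u - 5, v - 2}.

Elimination: the polynomial v - 2 lies in the elimination ideal for v, so v ∈ {2}. For each such v, the remaining basis elements (now univariate) give the rest of the solution.
  v = 2: the earlier basis element becomes u - 5 = 0, giving u = 5 — point (5, 2).

{(5, 2)}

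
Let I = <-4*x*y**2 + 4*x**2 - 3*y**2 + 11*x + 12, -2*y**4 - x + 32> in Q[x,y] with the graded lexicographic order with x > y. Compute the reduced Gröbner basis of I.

G = {y**4 + 1/2*x - 16, x**3 + 21/4*x**2 + 3/2*y**2 - 57/8*x - 6, x*y**2 - x**2 + 3/4*y**2 - 11/4*x - 3}

f_1 = -4*x*y**2 + 4*x**2 - 3*y**2 + 11*x + 12, LT = x*y**2.
f_2 = -2*y**4 - x + 32, LT = y**4.

S(f_1,f_2): lcm = x*y**4. S = -x**2*y**2 + 3/4*y**4 - 11/4*x*y**2 - 1/2*x**2 - 3*y**2 + 16*x.
  reduce S modulo (f_1, f_2):
  remainder -x**3 - 21/4*x**2 - 3/2*y**2 + 57/8*x + 6 ≠ 0; add g_3 = -x**3 - 21/4*x**2 - 3/2*y**2 + 57/8*x + 6 to the basis.

The other S-polynomials (S(f_1,g_3), S(f_2,g_3)) all reduce to 0 modulo the current basis, so we have a Gröbner basis.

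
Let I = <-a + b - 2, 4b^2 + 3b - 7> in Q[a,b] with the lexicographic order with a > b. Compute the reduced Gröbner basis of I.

G = {a - b + 2, b^2 + 3/4b - 7/4}

f_1 = -a + b - 2, LT = a.
f_2 = 4b^2 + 3b - 7, LT = b^2.

The S-polynomials (S(f_1,f_2)) all reduce to 0 modulo the current basis, so we have a Gröbner basis.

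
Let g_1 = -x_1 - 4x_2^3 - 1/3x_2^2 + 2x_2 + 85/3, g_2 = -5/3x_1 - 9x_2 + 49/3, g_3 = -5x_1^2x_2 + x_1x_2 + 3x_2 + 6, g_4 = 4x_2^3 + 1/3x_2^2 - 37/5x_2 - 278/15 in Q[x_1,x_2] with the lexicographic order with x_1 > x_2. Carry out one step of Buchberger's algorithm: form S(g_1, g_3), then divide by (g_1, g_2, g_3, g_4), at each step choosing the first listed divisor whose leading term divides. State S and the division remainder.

S(g_1, g_3) = 4x_1x_2^4 + 1/3x_1x_2^3 - 2x_1x_2^2 - 422/15x_1x_2 + 3/5x_2 + 6/5; remainder on division = 10719/100x_2^2 - 73713/500x_2 - 33477/250.

lcm(LM(g_1), LM(g_3)) = x_1^2x_2.
S = (lcm/LT(g_1))·g_1 − (lcm/LT(g_3))·g_3 = 4x_1x_2^4 + 1/3x_1x_2^3 - 2x_1x_2^2 - 422/15x_1x_2 + 3/5x_2 + 6/5.
Reduce S modulo (g_1, g_2, g_3, g_4) in that order:
  leading term x_1x_2^4: subtract (-4x_2^4)·g_1 from 4x_1x_2^4 + 1/3x_1x_2^3 - 2x_1x_2^2 - 422/15x_1x_2 + 3/5x_2 + 6/5 → 1/3x_1x_2^3 - 2x_1x_2^2 - 422/15x_1x_2 - 16x_2^7 - 4/3x_2^6 + 8x_2^5 + 340/3x_2^4 + 3/5x_2 + 6/5
  leading term x_1x_2^3: subtract (-1/3x_2^3)·g_1 from 1/3x_1x_2^3 - 2x_1x_2^2 - 422/15x_1x_2 - 16x_2^7 - 4/3x_2^6 + 8x_2^5 + 340/3x_2^4 + 3/5x_2 + 6/5 → -2x_1x_2^2 - 422/15x_1x_2 - 16x_2^7 - 8/3x_2^6 + 71/9x_2^5 + 114x_2^4 + 85/9x_2^3 + 3/5x_2 + 6/5
  leading term x_1x_2^2: subtract (2x_2^2)·g_1 from -2x_1x_2^2 - 422/15x_1x_2 - 16x_2^7 - 8/3x_2^6 + 71/9x_2^5 + 114x_2^4 + 85/9x_2^3 + 3/5x_2 + 6/5 → -422/15x_1x_2 - 16x_2^7 - 8/3x_2^6 + 143/9x_2^5 + 344/3x_2^4 + 49/9x_2^3 - 170/3x_2^2 + 3/5x_2 + 6/5
  leading term x_1x_2: subtract (422/15x_2)·g_1 from -422/15x_1x_2 - 16x_2^7 - 8/3x_2^6 + 143/9x_2^5 + 344/3x_2^4 + 49/9x_2^3 - 170/3x_2^2 + 3/5x_2 + 6/5 → -16x_2^7 - 8/3x_2^6 + 143/9x_2^5 + 1136/5x_2^4 + 667/45x_2^3 - 1694/15x_2^2 - 35843/45x_2 + 6/5
  leading term x_2^7: subtract (-4x_2^4)·g_4 from -16x_2^7 - 8/3x_2^6 + 143/9x_2^5 + 1136/5x_2^4 + 667/45x_2^3 - 1694/15x_2^2 - 35843/45x_2 + 6/5 → -4/3x_2^6 - 617/45x_2^5 + 2296/15x_2^4 + 667/45x_2^3 - 1694/15x_2^2 - 35843/45x_2 + 6/5
  leading term x_2^6: subtract (-1/3x_2^3)·g_4 from -4/3x_2^6 - 617/45x_2^5 + 2296/15x_2^4 + 667/45x_2^3 - 1694/15x_2^2 - 35843/45x_2 + 6/5 → -68/5x_2^5 + 753/5x_2^4 + 389/45x_2^3 - 1694/15x_2^2 - 35843/45x_2 + 6/5
  leading term x_2^5: subtract (-17/5x_2^2)·g_4 from -68/5x_2^5 + 753/5x_2^4 + 389/45x_2^3 - 1694/15x_2^2 - 35843/45x_2 + 6/5 → 2276/15x_2^4 - 3716/225x_2^3 - 13196/75x_2^2 - 35843/45x_2 + 6/5
  leading term x_2^4: subtract (569/15x_2)·g_4 from 2276/15x_2^4 - 3716/225x_2^3 - 13196/75x_2^2 - 35843/45x_2 + 6/5 → -729/25x_2^3 + 2619/25x_2^2 - 2337/25x_2 + 6/5
  leading term x_2^3: subtract (-729/100)·g_4 from -729/25x_2^3 + 2619/25x_2^2 - 2337/25x_2 + 6/5 → 10719/100x_2^2 - 73713/500x_2 - 33477/250
  leading term x_2^2: no divisor's leading term divides it; move 10719/100x_2^2 to the remainder.
  leading term x_2: no divisor's leading term divides it; move -73713/500x_2 to the remainder.
  leading term 1: no divisor's leading term divides it; move -33477/250 to the remainder.
The remainder 10719/100x_2^2 - 73713/500x_2 - 33477/250 is nonzero, so it would be added as the next basis element.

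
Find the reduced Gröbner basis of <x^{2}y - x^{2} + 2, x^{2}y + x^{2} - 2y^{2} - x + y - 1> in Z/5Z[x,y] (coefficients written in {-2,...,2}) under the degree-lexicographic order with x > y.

Buchberger's algorithm terminates because the ascending chain of leading-term ideals stabilizes.

f_1 = x^{2}y - x^{2} + 2, LT = x^{2}y.
f_2 = x^{2}y + x^{2} - 2y^{2} - x + y - 1, LT = x^{2}y.

S(f_1,f_2): lcm = x^{2}y. S = -2x^{2} + 2y^{2} + x - y - 2.
  leading term x^{2}: no divisor's leading term divides it; move -2x^{2} to the remainder.
  leading term y^{2}: no divisor's leading term divides it; move 2y^{2} to the remainder.
  leading term x: no divisor's leading term divides it; move x to the remainder.
  leading term y: no divisor's leading term divides it; move -y to the remainder.
  leading term 1: no divisor's leading term divides it; move -2 to the remainder.
  remainder -2x^{2} + 2y^{2} + x - y - 2 ≠ 0; add g_3 = -2x^{2} + 2y^{2} + x - y - 2 to the basis.

S(f_1,g_3): lcm = x^{2}y. S = y^{3} - x^{2} - 2xy + 2y^{2} - y + 2.
  leading term y^{3}: no divisor's leading term divides it; move y^{3} to the remainder.
  leading term x^{2}: subtract (-2)·g_3 from -x^{2} - 2xy + 2y^{2} - y + 2 → -2xy + y^{2} + 2x + 2y - 2
  leading term xy: no divisor's leading term divides it; move -2xy to the remainder.
  leading term y^{2}: no divisor's leading term divides it; move y^{2} to the remainder.
  leading term x: no divisor's leading term divides it; move 2x to the remainder.
  leading term y: no divisor's leading term divides it; move 2y to the remainder.
  leading term 1: no divisor's leading term divides it; move -2 to the remainder.
  remainder y^{3} - 2xy + y^{2} + 2x + 2y - 2 ≠ 0; add g_4 = y^{3} - 2xy + y^{2} + 2x + 2y - 2 to the basis.

The other S-polynomials (S(f_2,g_3), S(f_1,g_4), S(f_2,g_4), S(g_3,g_4)) all reduce to 0 modulo the current basis, so we have a Gröbner basis.
Inter-reduce: drop elements whose leading term is divisible by another's, tail-reduce, and make monic.

G = {y^{3} - 2xy + y^{2} + 2x + 2y - 2, x^{2} - y^{2} + 2x - 2y + 1}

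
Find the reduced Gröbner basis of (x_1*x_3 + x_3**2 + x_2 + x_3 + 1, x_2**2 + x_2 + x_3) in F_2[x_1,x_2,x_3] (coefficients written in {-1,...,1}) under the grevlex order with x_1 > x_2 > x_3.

Buchberger's algorithm terminates because the ascending chain of leading-term ideals stabilizes.

f_1 = x_1*x_3 + x_3**2 + x_2 + x_3 + 1, LT = x_1*x_3.
f_2 = x_2**2 + x_2 + x_3, LT = x_2**2.

The S-polynomials (S(f_1,f_2)) all reduce to 0 modulo the current basis, so we have a Gröbner basis.

G = {x_2**2 + x_2 + x_3, x_1*x_3 + x_3**2 + x_2 + x_3 + 1}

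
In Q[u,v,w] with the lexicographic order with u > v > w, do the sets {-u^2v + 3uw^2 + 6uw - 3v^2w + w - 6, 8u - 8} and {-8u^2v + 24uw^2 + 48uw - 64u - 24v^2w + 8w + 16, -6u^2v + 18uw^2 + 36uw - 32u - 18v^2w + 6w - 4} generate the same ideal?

For a fixed monomial order, each ideal has a unique reduced Gröbner basis; comparing bases decides equality.
Buchberger on the first generating set:
f_1 = -u^2v + 3uw^2 + 6uw - 3v^2w + w - 6, LT = u^2v.
f_2 = 8u - 8, LT = u.

S(f_1,f_2): lcm = u^2v. S = uv - 3uw^2 - 6uw + 3v^2w - w + 6.
  leading term uv: subtract (1/8v)·f_2 from uv - 3uw^2 - 6uw + 3v^2w - w + 6 → -3uw^2 - 6uw + 3v^2w + v - w + 6
  leading term uw^2: subtract (-3/8w^2)·f_2 from -3uw^2 - 6uw + 3v^2w + v - w + 6 → -6uw + 3v^2w + v - 3w^2 - w + 6
  leading term uw: subtract (-3/4w)·f_2 from -6uw + 3v^2w + v - 3w^2 - w + 6 → 3v^2w + v - 3w^2 - 7w + 6
  leading term v^2w: no divisor's leading term divides it; move 3v^2w to the remainder.
  leading term v: no divisor's leading term divides it; move v to the remainder.
  leading term w^2: no divisor's leading term divides it; move -3w^2 to the remainder.
  leading term w: no divisor's leading term divides it; move -7w to the remainder.
  leading term 1: no divisor's leading term divides it; move 6 to the remainder.
  remainder 3v^2w + v - 3w^2 - 7w + 6 ≠ 0; add g_3 = 3v^2w + v - 3w^2 - 7w + 6 to the basis.

The other S-polynomials (S(f_1,g_3), S(f_2,g_3)) all reduce to 0 modulo the current basis, so we have a Gröbner basis.
Inter-reduce: drop elements whose leading term is divisible by another's, tail-reduce, and make monic.
Reduced Gröbner basis: {u - 1, v^2w + 1/3v - w^2 - 7/3w + 2}.

Buchberger on the second generating set:
h_1 = -8u^2v + 24uw^2 + 48uw - 64u - 24v^2w + 8w + 16, LT = u^2v.
h_2 = -6u^2v + 18uw^2 + 36uw - 32u - 18v^2w + 6w - 4, LT = u^2v.

S(h_1,h_2): lcm = u^2v. S = 8/3u - 8/3.
  leading term u: no divisor's leading term divides it; move 8/3u to the remainder.
  leading term 1: no divisor's leading term divides it; move -8/3 to the remainder.
  remainder 8/3u - 8/3 ≠ 0; add k_3 = 8/3u - 8/3 to the basis.

S(h_1,k_3): lcm = u^2v. S = uv - 3uw^2 - 6uw + 8u + 3v^2w - w - 2.
  leading term uv: subtract (3/8v)·k_3 from uv - 3uw^2 - 6uw + 8u + 3v^2w - w - 2 → -3uw^2 - 6uw + 8u + 3v^2w + v - w - 2
  leading term uw^2: subtract (-9/8w^2)·k_3 from -3uw^2 - 6uw + 8u + 3v^2w + v - w - 2 → -6uw + 8u + 3v^2w + v - 3w^2 - w - 2
  leading term uw: subtract (-9/4w)·k_3 from -6uw + 8u + 3v^2w + v - 3w^2 - w - 2 → 8u + 3v^2w + v - 3w^2 - 7w - 2
  leading term u: subtract (3)·k_3 from 8u + 3v^2w + v - 3w^2 - 7w - 2 → 3v^2w + v - 3w^2 - 7w + 6
  leading term v^2w: no divisor's leading term divides it; move 3v^2w to the remainder.
  leading term v: no divisor's leading term divides it; move v to the remainder.
  leading term w^2: no divisor's leading term divides it; move -3w^2 to the remainder.
  leading term w: no divisor's leading term divides it; move -7w to the remainder.
  leading term 1: no divisor's leading term divides it; move 6 to the remainder.
  remainder 3v^2w + v - 3w^2 - 7w + 6 ≠ 0; add k_4 = 3v^2w + v - 3w^2 - 7w + 6 to the basis.

The other S-polynomials (S(h_2,k_3), S(h_1,k_4), S(h_2,k_4), S(k_3,k_4)) all reduce to 0 modulo the current basis, so we have a Gröbner basis.
Inter-reduce: drop elements whose leading term is divisible by another's, tail-reduce, and make monic.
Reduced Gröbner basis: {u - 1, v^2w + 1/3v - w^2 - 7/3w + 2}.

Same reduced basis, so the two generating sets span the same ideal.

Yes, the ideals are equal.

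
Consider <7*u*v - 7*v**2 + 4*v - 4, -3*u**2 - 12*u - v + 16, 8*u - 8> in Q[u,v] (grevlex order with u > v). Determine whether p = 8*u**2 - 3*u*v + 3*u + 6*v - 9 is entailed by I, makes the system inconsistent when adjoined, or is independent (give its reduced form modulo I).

First compute the reduced Gröbner basis of I by Buchberger's algorithm.
f_1 = 7*u*v - 7*v**2 + 4*v - 4, LT = u*v.
f_2 = -3*u**2 - 12*u - v + 16, LT = u**2.
f_3 = 8*u - 8, LT = u.

S(f_1,f_2): lcm = u**2*v. S = -u*v**2 - 24/7*u*v - 1/3*v**2 - 4/7*u + 16/3*v.
  reduce S modulo (f_1, f_2, f_3):
  remainder -v**3 - 67/21*v**2 + 988/147*v - 124/49 ≠ 0; add h_4 = -v**3 - 67/21*v**2 + 988/147*v - 124/49 to the basis.

S(f_1,f_3): lcm = u*v. S = -v**2 + 11/7*v - 4/7.
  reduce S modulo (f_1, f_2, f_3, h_4):
  remainder -v**2 + 11/7*v - 4/7 ≠ 0; add h_5 = -v**2 + 11/7*v - 4/7 to the basis.

S(f_2,f_3): lcm = u**2. S = 5*u + 1/3*v - 16/3.
  reduce S modulo (f_1, f_2, f_3, h_4, h_5):
  remainder 1/3*v - 1/3 ≠ 0; add h_6 = 1/3*v - 1/3 to the basis.

The other S-polynomials (S(f_1,h_4), S(f_2,h_4), S(f_3,h_4), S(f_1,h_5), S(f_2,h_5), S(f_3,h_5), S(h_4,h_5), S(f_1,h_6), S(f_2,h_6), S(f_3,h_6), S(h_4,h_6), S(h_5,h_6)) all reduce to 0 modulo the current basis, so we have a Gröbner basis.
Inter-reduce: drop elements whose leading term is divisible by another's, tail-reduce, and make monic.
Reduced Gröbner basis: {u - 1, v - 1}.
Label its elements g_1 = u - 1, g_2 = v - 1.

Reduce p = 8*u**2 - 3*u*v + 3*u + 6*v - 9 modulo G:
  leading term u**2: subtract (8*u)·g_1 from 8*u**2 - 3*u*v + 3*u + 6*v - 9 → -3*u*v + 11*u + 6*v - 9
  leading term u*v: subtract (-3*v)·g_1 from -3*u*v + 11*u + 6*v - 9 → 11*u + 3*v - 9
  leading term u: subtract (11)·g_1 from 11*u + 3*v - 9 → 3*v + 2
  leading term v: subtract (3)·g_2 from 3*v + 2 → 5
  leading term 1: no divisor's leading term divides it; move 5 to the remainder.
  normal form = 5.
The normal form is nonzero, so p ∉ I. Since p minus its normal form lies in I, I + (p) = I + (r) where r = 5; decide whether this ideal is the whole ring.
Here r = 5 is a nonzero constant, hence a unit: 1 ∈ I + (p), the Gröbner basis of I + (p) is {1}, and the enlarged system has no common solution — adjoining p is inconsistent.

Adjoining 8*u**2 - 3*u*v + 3*u + 6*v - 9 makes the ideal the whole ring: the system is inconsistent.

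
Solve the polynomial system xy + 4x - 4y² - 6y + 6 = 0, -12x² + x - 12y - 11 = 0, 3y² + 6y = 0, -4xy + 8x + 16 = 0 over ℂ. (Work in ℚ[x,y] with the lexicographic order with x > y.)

Compute a lex Gröbner basis by Buchberger's algorithm.
f_1 = xy + 4x - 4y² - 6y + 6, LT = xy.
f_2 = -12x² + x - 12y - 11, LT = x².
f_3 = 3y² + 6y, LT = y².
f_4 = -4xy + 8x + 16, LT = xy.

S(f_1,f_2): lcm = x²y. S = 4x² - 4xy² - 71/12xy + 6x - y² - 11/12y.
  leading term x²: subtract (-⅓)·f_2 from 4x² - 4xy² - 71/12xy + 6x - y² - 11/12y → -4xy² - 71/12xy + 19/3x - y² - 59/12y - 11/3
  leading term xy²: subtract (-4y)·f_1 from -4xy² - 71/12xy + 19/3x - y² - 59/12y - 11/3 → 121/12xy + 19/3x - 16y³ - 25y² + 229/12y - 11/3
  leading term xy: subtract (121/12)·f_1 from 121/12xy + 19/3x - 16y³ - 25y² + 229/12y - 11/3 → -34x - 16y³ + 46/3y² + 955/12y - 385/6
  leading term x: no divisor's leading term divides it; move -34x to the remainder.
  leading term y³: subtract (-16/3y)·f_3 from -16y³ + 46/3y² + 955/12y - 385/6 → 142/3y² + 955/12y - 385/6
  leading term y²: subtract (142/9)·f_3 from 142/3y² + 955/12y - 385/6 → -181/12y - 385/6
  leading term y: no divisor's leading term divides it; move -181/12y to the remainder.
  leading term 1: no divisor's leading term divides it; move -385/6 to the remainder.
  remainder -34x - 181/12y - 385/6 ≠ 0; add h_5 = -34x - 181/12y - 385/6 to the basis.

S(f_1,f_3): lcm = xy². S = 2xy - 4y³ - 6y² + 6y.
  leading term xy: subtract (2)·f_1 from 2xy - 4y³ - 6y² + 6y → -8x - 4y³ + 2y² + 18y - 12
  leading term x: subtract (4/17)·h_5 from -8x - 4y³ + 2y² + 18y - 12 → -4y³ + 2y² + 1099/51y + 158/51
  leading term y³: subtract (-4/3y)·f_3 from -4y³ + 2y² + 1099/51y + 158/51 → 10y² + 1099/51y + 158/51
  leading term y²: subtract (10/3)·f_3 from 10y² + 1099/51y + 158/51 → 79/51y + 158/51
  leading term y: no divisor's leading term divides it; move 79/51y to the remainder.
  leading term 1: no divisor's leading term divides it; move 158/51 to the remainder.
  remainder 79/51y + 158/51 ≠ 0; add h_6 = 79/51y + 158/51 to the basis.

The other S-polynomials (S(f_1,f_4), S(f_2,f_3), S(f_2,f_4), S(f_3,f_4), S(f_1,h_5), S(f_2,h_5), S(f_3,h_5), S(f_4,h_5), S(f_1,h_6), S(f_2,h_6), S(f_3,h_6), S(f_4,h_6), S(h_5,h_6)) all reduce to 0 modulo the current basis, so we have a Gröbner basis.
Inter-reduce: drop elements whose leading term is divisible by another's, tail-reduce, and make monic.
Reduced Gröbner basis: {x + 1, y + 2}.

From the last basis element, y + 2 = 0, so y takes values in {-2}. Each choice, substituted upward through the basis, yields the corresponding point(s) of the solution set.
  y = -2: the earlier basis element becomes x + 1 = 0, giving x = -1 — point (-1, -2).
Substituting each solution back into the original system confirms all equations vanish.

{(-1, -2)}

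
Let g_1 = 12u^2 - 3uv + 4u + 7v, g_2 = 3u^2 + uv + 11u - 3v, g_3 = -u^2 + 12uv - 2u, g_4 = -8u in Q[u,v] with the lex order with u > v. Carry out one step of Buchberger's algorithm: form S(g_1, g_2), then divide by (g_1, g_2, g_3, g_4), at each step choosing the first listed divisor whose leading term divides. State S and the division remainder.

lcm(LM(g_1), LM(g_2)) = u^2.
S = (lcm/LT(g_1))·g_1 − (lcm/LT(g_2))·g_2 = -7/12uv - 10/3u + 19/12v.
Reduce S modulo (g_1, g_2, g_3, g_4) in that order:
  leading term uv: subtract (7/96v)·g_4 from -7/12uv - 10/3u + 19/12v → -10/3u + 19/12v
  leading term u: subtract (5/12)·g_4 from -10/3u + 19/12v → 19/12v
  leading term v: no divisor's leading term divides it; move 19/12v to the remainder.
The remainder 19/12v is nonzero, so it would be added as the next basis element.

S(g_1, g_2) = -7/12uv - 10/3u + 19/12v; remainder on division = 19/12v.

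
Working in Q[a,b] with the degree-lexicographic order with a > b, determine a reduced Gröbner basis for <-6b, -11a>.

f_1 = -6b, LT = b.
f_2 = -11a, LT = a.

The S-polynomials (S(f_1,f_2)) all reduce to 0 modulo the current basis, so we have a Gröbner basis.

G = {a, b}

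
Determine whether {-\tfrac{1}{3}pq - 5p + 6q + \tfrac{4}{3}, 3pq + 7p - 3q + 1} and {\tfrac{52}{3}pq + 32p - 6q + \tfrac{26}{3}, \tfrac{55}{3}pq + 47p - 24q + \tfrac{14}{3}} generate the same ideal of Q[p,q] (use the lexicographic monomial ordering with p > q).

Since reduced Gröbner bases are canonical representatives of ideals under a given ordering, it suffices to compute and compare them.
Buchberger on the first generating set:
f_1 = -\tfrac{1}{3}pq - 5p + 6q + \tfrac{4}{3}, LT = pq.
f_2 = 3pq + 7p - 3q + 1, LT = pq.

S(f_1,f_2): lcm = pq. S = \tfrac{38}{3}p - 17q - \tfrac{13}{3}.
  leading term p: no divisor's leading term divides it; move \tfrac{38}{3}p to the remainder.
  leading term q: no divisor's leading term divides it; move -17q to the remainder.
  leading term 1: no divisor's leading term divides it; move -\tfrac{13}{3} to the remainder.
  remainder \tfrac{38}{3}p - 17q - \tfrac{13}{3} ≠ 0; add g_3 = \tfrac{38}{3}p - 17q - \tfrac{13}{3} to the basis.

S(f_1,g_3): lcm = pq. S = 15p + \tfrac{51}{38}q^{2} - \tfrac{671}{38}q - 4.
  leading term p: subtract (\tfrac{45}{38})·g_3 from 15p + \tfrac{51}{38}q^{2} - \tfrac{671}{38}q - 4 → \tfrac{51}{38}q^{2} + \tfrac{47}{19}q + \tfrac{43}{38}
  leading term q^{2}: no divisor's leading term divides it; move \tfrac{51}{38}q^{2} to the remainder.
  leading term q: no divisor's leading term divides it; move \tfrac{47}{19}q to the remainder.
  leading term 1: no divisor's leading term divides it; move \tfrac{43}{38} to the remainder.
  remainder \tfrac{51}{38}q^{2} + \tfrac{47}{19}q + \tfrac{43}{38} ≠ 0; add g_4 = \tfrac{51}{38}q^{2} + \tfrac{47}{19}q + \tfrac{43}{38} to the basis.

S(f_2,g_3): lcm = pq. S = \tfrac{7}{3}p + \tfrac{51}{38}q^{2} - \tfrac{25}{38}q + \tfrac{1}{3}.
  leading term p: subtract (\tfrac{7}{38})·g_3 from \tfrac{7}{3}p + \tfrac{51}{38}q^{2} - \tfrac{25}{38}q + \tfrac{1}{3} → \tfrac{51}{38}q^{2} + \tfrac{47}{19}q + \tfrac{43}{38}
  leading term q^{2}: subtract (1)·g_4 from \tfrac{51}{38}q^{2} + \tfrac{47}{19}q + \tfrac{43}{38} → 0
  remainder 0.

S(f_1,g_4): lcm = pq^{2}. S = \tfrac{671}{51}pq - \tfrac{43}{51}p - 18q^{2} - 4q.
  leading term pq: subtract (-\tfrac{671}{17})·f_1 from \tfrac{671}{51}pq - \tfrac{43}{51}p - 18q^{2} - 4q → -\tfrac{10108}{51}p - 18q^{2} + \tfrac{3958}{17}q + \tfrac{2684}{51}
  leading term p: subtract (-\tfrac{266}{17})·g_3 from -\tfrac{10108}{51}p - 18q^{2} + \tfrac{3958}{17}q + \tfrac{2684}{51} → -18q^{2} - \tfrac{564}{17}q - \tfrac{258}{17}
  leading term q^{2}: subtract (-\tfrac{228}{17})·g_4 from -18q^{2} - \tfrac{564}{17}q - \tfrac{258}{17} → 0
  remainder 0.

S(f_2,g_4): lcm = pq^{2}. S = \tfrac{25}{51}pq - \tfrac{43}{51}p - q^{2} + \tfrac{1}{3}q.
  leading term pq: subtract (-\tfrac{25}{17})·f_1 from \tfrac{25}{51}pq - \tfrac{43}{51}p - q^{2} + \tfrac{1}{3}q → -\tfrac{418}{51}p - q^{2} + \tfrac{467}{51}q + \tfrac{100}{51}
  leading term p: subtract (-\tfrac{11}{17})·g_3 from -\tfrac{418}{51}p - q^{2} + \tfrac{467}{51}q + \tfrac{100}{51} → -q^{2} - \tfrac{94}{51}q - \tfrac{43}{51}
  leading term q^{2}: subtract (-\tfrac{38}{51})·g_4 from -q^{2} - \tfrac{94}{51}q - \tfrac{43}{51} → 0
  remainder 0.

S(g_3,g_4): leading monomials are coprime, so the S-polynomial reduces to 0 (Buchberger's first criterion).
Every S-polynomial of the final basis reduces to 0, so we have a Gröbner basis.
Inter-reduce: drop elements whose leading term is divisible by another's, tail-reduce, and make monic.
Reduced Gröbner basis: {p - \tfrac{51}{38}q - \tfrac{13}{38}, q^{2} + \tfrac{94}{51}q + \tfrac{43}{51}}.

Buchberger on the second generating set:
h_1 = \tfrac{52}{3}pq + 32p - 6q + \tfrac{26}{3}, LT = pq.
h_2 = \tfrac{55}{3}pq + 47p - 24q + \tfrac{14}{3}, LT = pq.

S(h_1,h_2): lcm = pq. S = -\tfrac{513}{715}p + \tfrac{1377}{1430}q + \tfrac{27}{110}.
  leading term p: no divisor's leading term divides it; move -\tfrac{513}{715}p to the remainder.
  leading term q: no divisor's leading term divides it; move \tfrac{1377}{1430}q to the remainder.
  leading term 1: no divisor's leading term divides it; move \tfrac{27}{110} to the remainder.
  remainder -\tfrac{513}{715}p + \tfrac{1377}{1430}q + \tfrac{27}{110} ≠ 0; add k_3 = -\tfrac{513}{715}p + \tfrac{1377}{1430}q + \tfrac{27}{110} to the basis.

S(h_1,k_3): lcm = pq. S = \tfrac{24}{13}p + \tfrac{51}{38}q^{2} - \tfrac{1}{247}q + \tfrac{1}{2}.
  leading term p: subtract (-\tfrac{440}{171})·k_3 from \tfrac{24}{13}p + \tfrac{51}{38}q^{2} - \tfrac{1}{247}q + \tfrac{1}{2} → \tfrac{51}{38}q^{2} + \tfrac{47}{19}q + \tfrac{43}{38}
  leading term q^{2}: no divisor's leading term divides it; move \tfrac{51}{38}q^{2} to the remainder.
  leading term q: no divisor's leading term divides it; move \tfrac{47}{19}q to the remainder.
  leading term 1: no divisor's leading term divides it; move \tfrac{43}{38} to the remainder.
  remainder \tfrac{51}{38}q^{2} + \tfrac{47}{19}q + \tfrac{43}{38} ≠ 0; add k_4 = \tfrac{51}{38}q^{2} + \tfrac{47}{19}q + \tfrac{43}{38} to the basis.

S(h_2,k_3): lcm = pq. S = \tfrac{141}{55}p + \tfrac{51}{38}q^{2} - \tfrac{2021}{2090}q + \tfrac{14}{55}.
  leading term p: subtract (-\tfrac{611}{171})·k_3 from \tfrac{141}{55}p + \tfrac{51}{38}q^{2} - \tfrac{2021}{2090}q + \tfrac{14}{55} → \tfrac{51}{38}q^{2} + \tfrac{47}{19}q + \tfrac{43}{38}
  leading term q^{2}: subtract (1)·k_4 from \tfrac{51}{38}q^{2} + \tfrac{47}{19}q + \tfrac{43}{38} → 0
  remainder 0.

S(h_1,k_4): lcm = pq^{2}. S = \tfrac{2}{663}pq - \tfrac{43}{51}p - \tfrac{9}{26}q^{2} + \tfrac{1}{2}q.
  leading term pq: subtract (\tfrac{1}{5746})·h_1 from \tfrac{2}{663}pq - \tfrac{43}{51}p - \tfrac{9}{26}q^{2} + \tfrac{1}{2}q → -\tfrac{7315}{8619}p - \tfrac{9}{26}q^{2} + \tfrac{2879}{5746}q - \tfrac{1}{663}
  leading term p: subtract (\tfrac{21175}{17901})·k_3 from -\tfrac{7315}{8619}p - \tfrac{9}{26}q^{2} + \tfrac{2879}{5746}q - \tfrac{1}{663} → -\tfrac{9}{26}q^{2} - \tfrac{141}{221}q - \tfrac{129}{442}
  leading term q^{2}: subtract (-\tfrac{57}{221})·k_4 from -\tfrac{9}{26}q^{2} - \tfrac{141}{221}q - \tfrac{129}{442} → 0
  remainder 0.

S(h_2,k_4): lcm = pq^{2}. S = \tfrac{2021}{2805}pq - \tfrac{43}{51}p - \tfrac{72}{55}q^{2} + \tfrac{14}{55}q.
  leading term pq: subtract (\tfrac{2021}{48620})·h_1 from \tfrac{2021}{2805}pq - \tfrac{43}{51}p - \tfrac{72}{55}q^{2} + \tfrac{14}{55}q → -\tfrac{79249}{36465}p - \tfrac{72}{55}q^{2} + \tfrac{12251}{24310}q - \tfrac{2021}{5610}
  leading term p: subtract (\tfrac{4171}{1377})·k_3 from -\tfrac{79249}{36465}p - \tfrac{72}{55}q^{2} + \tfrac{12251}{24310}q - \tfrac{2021}{5610} → -\tfrac{72}{55}q^{2} - \tfrac{2256}{935}q - \tfrac{1032}{935}
  leading term q^{2}: subtract (-\tfrac{912}{935})·k_4 from -\tfrac{72}{55}q^{2} - \tfrac{2256}{935}q - \tfrac{1032}{935} → 0
  remainder 0.

S(k_3,k_4): leading monomials are coprime, so the S-polynomial reduces to 0 (Buchberger's first criterion).
Every S-polynomial of the final basis reduces to 0, so we have a Gröbner basis.
Inter-reduce: drop elements whose leading term is divisible by another's, tail-reduce, and make monic.
Reduced Gröbner basis: {p - \tfrac{51}{38}q - \tfrac{13}{38}, q^{2} + \tfrac{94}{51}q + \tfrac{43}{51}}.

These coincide, so the ideals are equal.

Yes, the ideals are equal.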